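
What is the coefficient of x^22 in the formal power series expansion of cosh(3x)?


The Maclaurin series is cosh(t) = sum_{m>=0} t^(2m) / (2m)!, so substituting t = 3x, only even powers of x are nonzero, with coefficient of x^(2m) equal to 3^(2m) / (2m)!.
For x^22 the coefficient is 3^22/22! = 31381059609/1124000727777607680000 = 1594323/57105153064960000.

1594323/57105153064960000


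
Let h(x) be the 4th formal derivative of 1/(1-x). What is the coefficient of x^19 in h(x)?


Differentiating 4 times: d^4/dx^4 [1/(1-x)] = 4!/(1-x)^5.
The expansion 1/(1-x)^5 = sum_{k>=0} C(k+4, 4) x^k, so the coefficient of x^n in 4!/(1-x)^5 is 4! * C(n+4, 4).
For n = 19: 24 * C(23, 4) = 24 * 8855 = 212520

212520


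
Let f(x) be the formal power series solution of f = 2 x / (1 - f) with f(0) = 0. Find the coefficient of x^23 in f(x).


Apply Lagrange inversion: f = 2 x * phi(f) with phi(t) = 1/(1 - t), so
[x^n] f = 2^n * (1/n) [t^(n-1)] phi(t)^n = 2^n * (1/n) [t^(n-1)] (1 - t)^(-n) = 2^n * (1/n) C(2n - 2, n - 1) = 2^n * C_{n-1}.
For n = 23: C_22 = C(44, 22) / 23 = 2104098963720/23 = 91482563640.
With the 2^23 = 8388608 factor, the coefficient is 8388608 * 91482563640 = 767411365211013120.

767411365211013120


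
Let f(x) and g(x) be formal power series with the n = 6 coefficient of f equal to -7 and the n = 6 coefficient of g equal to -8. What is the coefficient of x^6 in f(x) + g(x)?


Addition of formal power series is termwise.
The coefficient of x^6 in f + g = -7 + -8
= -15

-15


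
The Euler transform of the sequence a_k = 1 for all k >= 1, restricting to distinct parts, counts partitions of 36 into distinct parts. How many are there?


Partitions of 36 into distinct parts can be computed via generating function.
Product (1+x)(1+x^2)(1+x^3)...
The coefficient of x^36 = 668

668


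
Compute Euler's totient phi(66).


phi(n) counts integers in [1, n] coprime to n. Using the multiplicative formula phi(n) = n * prod_{p | n} (1 - 1/p):
66 = 2 * 3 * 11, so
phi(66) = 66 * (1 - 1/2) * (1 - 1/3) * (1 - 1/11) = 20.

20


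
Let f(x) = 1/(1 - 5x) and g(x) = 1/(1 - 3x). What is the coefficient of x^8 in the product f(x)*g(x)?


The coefficient of x^n in f*g is the Cauchy product: sum_{k=0}^{n} a^k * b^(n-k).
With a=5, b=3, n=8:
sum_{k=0}^{8} 5^k * 3^(8-k)
= 966721

966721


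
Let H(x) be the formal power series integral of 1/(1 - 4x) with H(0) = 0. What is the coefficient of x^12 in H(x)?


1/(1 - 4x) = sum_{k>=0} 4^k x^k. Integrating termwise with H(0) = 0:
H(x) = sum_{k>=0} 4^k x^(k+1) / (k+1) = sum_{m>=1} 4^(m-1) x^m / m.
For m = 12: 4^11/12 = 4194304/12 = 1048576/3.

1048576/3


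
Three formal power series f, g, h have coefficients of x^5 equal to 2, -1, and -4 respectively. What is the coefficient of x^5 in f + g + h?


Series addition is componentwise:
2 + -1 + -4
= -3

-3


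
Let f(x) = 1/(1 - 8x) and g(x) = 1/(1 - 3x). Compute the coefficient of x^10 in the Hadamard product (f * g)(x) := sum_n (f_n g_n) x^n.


f has coefficients f_k = 8^k and g has coefficients g_k = 3^k, so the Hadamard product has coefficient (f*g)_k = 8^k * 3^k = 24^k.
For k = 10: 24^10 = 63403380965376.

63403380965376


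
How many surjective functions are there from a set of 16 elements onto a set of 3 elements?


By inclusion-exclusion on which target elements are missed, the number of surjections from an n-set onto a k-set is
surj(n, k) = sum_{j=0}^{k} (-1)^j C(k, j) (k - j)^n.
Equivalently surj(n, k) = k! * S(n, k), where S(n, k) is the Stirling number of the second kind.
For n = 16, k = 3:
S(16, 3) = 7141686, so
surj = 3! * 7141686 = 6 * 7141686 = 42850116.

42850116


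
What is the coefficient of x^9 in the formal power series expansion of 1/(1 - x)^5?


The negative binomial / multiset identity is
1/(1 - x)^r = sum_{k>=0} C(k + r - 1, r - 1) x^k.
Here r = 5 and k = 9, so the coefficient is
C(9 + 4, 4) = C(13, 4)
= 715

715


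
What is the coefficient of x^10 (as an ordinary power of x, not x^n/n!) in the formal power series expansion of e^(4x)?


The exponential series is e^y = sum_{k>=0} y^k / k!. Substituting y = 4x gives
e^(4x) = sum_{k>=0} 4^k x^k / k!.
So the coefficient of x^n is a^n/n! with a = 4, n = 10:
4^10 / 10! = 1048576/3628800 = 4096/14175

4096/14175


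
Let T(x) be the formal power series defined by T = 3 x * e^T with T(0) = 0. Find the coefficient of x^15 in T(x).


Apply the Lagrange inversion formula: if T = 3 x * phi(T) with phi(t) = e^t, then
[x^n] T = 3^n * (1/n) [t^(n-1)] phi(t)^n = 3^n * (1/n) [t^(n-1)] e^(n t) = 3^n * (1/n) * n^(n-1) / (n-1)! = 3^n * n^(n-1) / n!.
When c = 1 this is the Cayley count of rooted labeled trees on n vertices, divided by n!.
For n = 15: 3^15 * 15^14 / 15! = 14348907 * 29192926025390625/1307674368000 = 4596834903662109375/14350336.

4596834903662109375/14350336


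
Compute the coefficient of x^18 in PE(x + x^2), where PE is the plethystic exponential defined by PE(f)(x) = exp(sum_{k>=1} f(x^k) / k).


With f(x) = x + x^2, the exponent is sum_{k>=1} (x^k + x^(2k)) / k = -ln(1 - x) - ln(1 - x^2). Exponentiating:
PE(x + x^2) = 1 / ((1 - x)(1 - x^2)).
This is the generating function for partitions of n into parts of size 1 or 2. The number of 2's can be any j in 0..9, and the rest are 1's, so
[x^18] = floor(18/2) + 1 = 10.

10


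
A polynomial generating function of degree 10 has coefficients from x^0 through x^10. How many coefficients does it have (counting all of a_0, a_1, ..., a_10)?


A polynomial of degree 10 takes the form a_0 + a_1 x + ... + a_10 x^10.
The number of coefficients is 10 + 1 = 11.

11


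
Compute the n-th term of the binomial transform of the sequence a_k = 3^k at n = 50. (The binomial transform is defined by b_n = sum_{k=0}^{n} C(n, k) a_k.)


With a_k = 3^k, b_n = sum_{k=0}^{n} C(n, k) 3^k = (1 + 3)^n by the binomial theorem.
For n = 50: (1 + 3)^50 = 4^50 = 1267650600228229401496703205376.

1267650600228229401496703205376


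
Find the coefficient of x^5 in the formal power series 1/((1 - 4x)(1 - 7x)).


By partial fractions or Cauchy convolution:
The coefficient equals sum_{k=0}^{5} 4^k * 7^(5-k).
= 37851

37851


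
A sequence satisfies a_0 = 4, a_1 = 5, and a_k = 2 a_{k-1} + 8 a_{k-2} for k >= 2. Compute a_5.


The characteristic equation is t^2 - 2 t - 8 = 0, with roots r_1 = 4 and r_2 = -2 (so c_1 = r_1 + r_2, c_2 = -r_1 r_2 as required).
One can use the closed form a_n = A r_1^n + B r_2^n, but direct iteration is more reliable:
a_0 = 4, a_1 = 5, a_2 = 42, a_3 = 124, a_4 = 584, a_5 = 2160.
So a_5 = 2160.

2160


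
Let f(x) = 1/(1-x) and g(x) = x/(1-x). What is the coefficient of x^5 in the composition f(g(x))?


First simplify the composition: f(g(x)) = 1/(1 - x/(1-x)) = (1-x)/((1-x) - x) = (1-x)/(1-2x).
Now extract the coefficient. Write (1-x)/(1-2x) = 1/(1-2x) - x/(1-2x).
The coefficient of x^n in 1/(1-2x) is 2^n, and in x/(1-2x) is 2^(n-1) (for n >= 1).
So the coefficient of x^5 is 2^5 - 2^4 = 32 - 16 = 16.

16


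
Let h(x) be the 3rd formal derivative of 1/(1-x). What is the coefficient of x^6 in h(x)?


Differentiating 3 times: d^3/dx^3 [1/(1-x)] = 3!/(1-x)^4.
The expansion 1/(1-x)^4 = sum_{k>=0} C(k+3, 3) x^k, so the coefficient of x^n in 3!/(1-x)^4 is 3! * C(n+3, 3).
For n = 6: 6 * C(9, 3) = 6 * 84 = 504

504


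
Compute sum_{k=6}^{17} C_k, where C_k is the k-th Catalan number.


C_6 through C_17: 132, 429, 1430, 4862, 16796, 58786, 208012, 742900, 2674440, 9694845, 35357670, 129644790
Sum = 132 + 429 + 1430 + 4862 + 16796 + 58786 + 208012 + 742900 + 2674440 + 9694845 + 35357670 + 129644790
= 178405092

178405092


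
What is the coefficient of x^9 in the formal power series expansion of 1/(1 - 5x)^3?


The general identity 1/(1 - c x)^r = sum_{k>=0} c^k C(k + r - 1, r - 1) x^k follows by substituting y = c x into 1/(1 - y)^r = sum_{k>=0} C(k + r - 1, r - 1) y^k.
For c = 5, r = 3, k = 9:
5^9 * C(11, 2) = 1953125 * 55 = 107421875.

107421875


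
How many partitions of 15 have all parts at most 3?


Using the generating function (1-x)^(-1)(1-x^2)^(-1)(1-x^3)^(-1),
the coefficient of x^15 counts these restricted partitions.
Result = 27

27


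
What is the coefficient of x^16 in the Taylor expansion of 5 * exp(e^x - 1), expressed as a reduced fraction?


exp(e^x - 1) = sum_{k>=0} Bell_k x^k / k!, where Bell_k is the k-th Bell number.
So the coefficient of x^16 is 5 * Bell_16 / 16!.
Computing: Bell_16 = 10480142147 and 16! = 20922789888000, giving
5 * 10480142147/20922789888000 = 10480142147/4184557977600.

10480142147/4184557977600


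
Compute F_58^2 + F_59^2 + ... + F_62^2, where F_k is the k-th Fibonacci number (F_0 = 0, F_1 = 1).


There is a standard identity sum_{k=0}^{N} F_k^2 = F_N * F_{N+1} (proved inductively from the telescoping relation F_k^2 = F_k F_{k+1} - F_{k-1} F_k). Then
sum_{k=58}^{62} F_k^2 = F_62 F_63 - F_57 F_58.
Computing: F_62 = 4052739537881, F_63 = 6557470319842, F_57 = 365435296162, F_58 = 591286729879.
Sum = 4052739537881 * 6557470319842 - 365435296162 * 591286729879 = 26359642192454847485510404.

26359642192454847485510404


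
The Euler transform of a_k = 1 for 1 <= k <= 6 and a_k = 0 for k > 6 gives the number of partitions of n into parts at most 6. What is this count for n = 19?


Partitions of 19 into parts at most 6:
Using generating function (1-x)^(-1)(1-x^2)^(-1)...(1-x^6)^(-1),
the coefficient of x^19 = 235

235


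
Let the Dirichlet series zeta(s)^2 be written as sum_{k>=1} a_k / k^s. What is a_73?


The Dirichlet convolution of the constant function 1 with itself gives (1 * 1)(k) = sum_{d | k} 1 = d(k), the number of positive divisors of k.
Since zeta(s) = sum_{k>=1} 1/k^s, we have zeta(s)^2 = sum_{k>=1} d(k)/k^s, so a_k = d(k).
For k = 73: the divisors are 1, 73.
Count = 2.

2


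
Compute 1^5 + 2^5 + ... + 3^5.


This power sum has a closed form given by Faulhaber's formula
sum_{k=1}^{m} k^p = (1 / (p + 1)) * sum_{j=0}^{p} C(p + 1, j) B_j m^(p + 1 - j),
but for small m direct computation is fastest:
1 + 32 + 243 = 276.

276


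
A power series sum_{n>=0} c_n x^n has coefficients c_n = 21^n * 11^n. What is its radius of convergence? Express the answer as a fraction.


By the root test (Cauchy-Hadamard), the radius is R = 1 / limsup_n |c_n|^(1/n).
Here |c_n|^(1/n) = (21^n * 11^n)^(1/n) = 21 * 11 = 231 for all n.
So R = 1/231 = 1/231.

1/231


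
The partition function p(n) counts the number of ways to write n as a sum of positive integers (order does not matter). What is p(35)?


Using the generating function prod_{k>=1} 1/(1-x^k), we compute p(35).
By dynamic programming over parts 1 through 35:
p(35) = 14883

14883


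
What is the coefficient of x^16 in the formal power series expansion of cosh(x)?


The Maclaurin series is cosh(t) = sum_{m>=0} t^(2m) / (2m)!, so substituting t = x, only even powers of x are nonzero, with coefficient of x^(2m) equal to 1 / (2m)!.
For x^16 the coefficient is 1/16! = 1/20922789888000 = 1/20922789888000.

1/20922789888000


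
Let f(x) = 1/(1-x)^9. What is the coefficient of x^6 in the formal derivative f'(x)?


Differentiate: d/dx [ 1/(1-x)^r ] = r / (1-x)^(r+1).
Here r = 9, so f'(x) = 9 / (1-x)^10.
The expansion of 1/(1-x)^(r+1) has coefficient of x^n equal to C(n+r, r).
So the coefficient of x^6 in f'(x) is
9 * C(15, 9) = 9 * 5005 = 45045

45045


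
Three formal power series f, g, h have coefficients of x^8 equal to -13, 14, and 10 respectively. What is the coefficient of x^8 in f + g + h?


Series addition is componentwise:
-13 + 14 + 10
= 11

11


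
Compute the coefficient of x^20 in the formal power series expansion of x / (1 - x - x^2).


Let f(x) = sum_{k>=0} a_k x^k. Multiplying f(x) * (1 - x - x^2) = x and matching coefficients gives a_0 = 0, a_1 = 1, and a_k = a_{k-1} + a_{k-2} for k >= 2. These are the Fibonacci numbers F_k.
Iterating from F_0 = 0, F_1 = 1:
F_0=0, F_1=1, F_2=1, F_3=2, F_4=3, F_5=5, F_6=8, F_7=13, F_8=21, F_9=34, ...
F_20 = 6765.

6765


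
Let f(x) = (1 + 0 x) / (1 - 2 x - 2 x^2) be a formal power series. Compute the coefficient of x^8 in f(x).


Write f(x) = sum_{k>=0} a_k x^k. Multiplying both sides by 1 - 2 x - 2 x^2 gives
(1 - 2 x - 2 x^2) sum_{k>=0} a_k x^k = 1 + 0 x.
Matching coefficients:
 x^0: a_0 = 1
 x^1: a_1 - 2 a_0 = 0  =>  a_1 = 2*1 + 0 = 2
 x^k (k >= 2): a_k = 2 a_{k-1} + 2 a_{k-2}.
Iterating: a_2 = 6, a_3 = 16, a_4 = 44, a_5 = 120, a_6 = 328, a_7 = 896, a_8 = 2448.
So the coefficient of x^8 is 2448.

2448


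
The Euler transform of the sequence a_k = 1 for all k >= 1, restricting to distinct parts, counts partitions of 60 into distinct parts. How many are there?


Partitions of 60 into distinct parts can be computed via generating function.
Product (1+x)(1+x^2)(1+x^3)...
The coefficient of x^60 = 10880

10880


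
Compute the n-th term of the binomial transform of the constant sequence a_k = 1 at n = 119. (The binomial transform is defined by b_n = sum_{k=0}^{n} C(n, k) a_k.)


With a_k = 1 for all k, b_n = sum_{k=0}^{n} C(n, k) = 2^n by the binomial theorem.
For n = 119: 2^119 = 664613997892457936451903530140172288.

664613997892457936451903530140172288


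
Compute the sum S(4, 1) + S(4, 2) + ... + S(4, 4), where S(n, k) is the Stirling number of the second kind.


By definition, S(n, k) counts partitions of an n-set into exactly k nonempty blocks.
Computing row n = 4 for k = 1..4:
S(4, k): 1, 7, 6, 1
Sum = 15. (This equals Bell_4 since the sum runs over all k.)

15


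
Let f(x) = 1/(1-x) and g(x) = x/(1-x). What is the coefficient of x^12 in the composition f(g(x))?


First simplify the composition: f(g(x)) = 1/(1 - x/(1-x)) = (1-x)/((1-x) - x) = (1-x)/(1-2x).
Now extract the coefficient. Write (1-x)/(1-2x) = 1/(1-2x) - x/(1-2x).
The coefficient of x^n in 1/(1-2x) is 2^n, and in x/(1-2x) is 2^(n-1) (for n >= 1).
So the coefficient of x^12 is 2^12 - 2^11 = 4096 - 2048 = 2048.

2048


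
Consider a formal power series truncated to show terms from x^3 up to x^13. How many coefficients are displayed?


From x^3 to x^13 inclusive, the count is 13 - 3 + 1 = 11.

11


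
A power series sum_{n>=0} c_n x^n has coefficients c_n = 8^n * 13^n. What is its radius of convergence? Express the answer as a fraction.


By the root test (Cauchy-Hadamard), the radius is R = 1 / limsup_n |c_n|^(1/n).
Here |c_n|^(1/n) = (8^n * 13^n)^(1/n) = 8 * 13 = 104 for all n.
So R = 1/104 = 1/104.

1/104


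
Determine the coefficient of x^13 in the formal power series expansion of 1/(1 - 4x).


The geometric series identity gives 1/(1 - c x) = sum_{k>=0} c^k x^k, so the coefficient of x^k is c^k.
Here c = 4 and k = 13.
Computing: 4^13 = 67108864

67108864


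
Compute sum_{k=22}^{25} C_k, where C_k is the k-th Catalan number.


C_22 through C_25: 91482563640, 343059613650, 1289904147324, 4861946401452
Sum = 91482563640 + 343059613650 + 1289904147324 + 4861946401452
= 6586392726066

6586392726066


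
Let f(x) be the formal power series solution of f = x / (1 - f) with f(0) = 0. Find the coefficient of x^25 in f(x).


Apply Lagrange inversion: f = x * phi(f) with phi(t) = 1/(1 - t), so
[x^n] f = (1/n) [t^(n-1)] phi(t)^n = (1/n) [t^(n-1)] (1 - t)^(-n) = (1/n) C(2n - 2, n - 1) = C_{n-1}.
For n = 25: C_24 = C(48, 24) / 25 = 32247603683100/25 = 1289904147324 = 1289904147324.

1289904147324


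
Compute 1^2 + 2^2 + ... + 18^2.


This power sum has a closed form given by Faulhaber's formula
sum_{k=1}^{m} k^p = (1 / (p + 1)) * sum_{j=0}^{p} C(p + 1, j) B_j m^(p + 1 - j),
but for small m direct computation is fastest:
1 + 4 + 9 + 16 + 25 + 36 + 49 + 64 + 81 + 100 + 121 + 144 + 169 + 196 + 225 + 256 + 289 + 324 = 2109.

2109


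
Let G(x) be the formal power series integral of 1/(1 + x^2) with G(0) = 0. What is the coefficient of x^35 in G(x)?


1/(1 + x^2) = sum_{j>=0} (-1)^j x^(2j). Integrating termwise with G(0) = 0:
G(x) = sum_{j>=0} (-1)^j x^(2j+1) / (2j+1) = arctan(x).
Only odd powers are nonzero. For x^35 write 35 = 2*17 + 1, giving
(-1)^17 / 35 = -1/35 = -1/35.

-1/35


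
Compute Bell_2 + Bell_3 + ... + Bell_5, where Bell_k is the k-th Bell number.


Recall Bell_k counts set partitions of a k-set (with Bell_0 = 1 by convention).
Bell_2 through Bell_5: 2, 5, 15, 52
Sum = 2 + 5 + 15 + 52 = 74.

74


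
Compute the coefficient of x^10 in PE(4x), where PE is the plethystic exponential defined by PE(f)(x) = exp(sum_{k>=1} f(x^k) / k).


With f(x) = 4x, the exponent is sum_{k>=1} 4 x^k / k = 4 * (-ln(1 - x)). Exponentiating:
PE(4x) = exp(-4 ln(1 - x)) = 1/(1 - x)^4.
By the negative binomial expansion, [x^n] 1/(1 - x)^4 = C(n + 3, 3).
For n = 10: C(13, 3) = 286.

286


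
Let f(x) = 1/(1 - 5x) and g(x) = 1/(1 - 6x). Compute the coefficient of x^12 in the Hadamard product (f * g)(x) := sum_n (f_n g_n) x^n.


f has coefficients f_k = 5^k and g has coefficients g_k = 6^k, so the Hadamard product has coefficient (f*g)_k = 5^k * 6^k = 30^k.
For k = 12: 30^12 = 531441000000000000.

531441000000000000


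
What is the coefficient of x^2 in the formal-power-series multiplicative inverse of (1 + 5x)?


The inverse is 1/(1 + 5x). Apply the geometric identity 1/(1 - y) = sum_{k>=0} y^k with y = -5x:
1/(1 + 5x) = sum_{k>=0} (-5)^k x^k.
So the coefficient of x^2 is (-5)^2 = 25.

25


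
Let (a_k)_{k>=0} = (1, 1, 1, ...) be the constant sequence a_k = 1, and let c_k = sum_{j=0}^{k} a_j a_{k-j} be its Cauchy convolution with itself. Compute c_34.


Since a_j = 1 for all j >= 0, the convolution sum becomes
c_k = sum_{j=0}^{k} 1 * 1 = 1 * (k + 1).
Equivalently, the generating function of (a_k) is 1/(1 - x) and its square is 1/(1 - x)^2 = sum_{k>=0} 1(k + 1) x^k.
For k = 34: 1 * 35 = 35.

35


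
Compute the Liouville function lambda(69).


The Liouville function is lambda(k) = (-1)^Omega(k), where Omega(k) counts the prime factors of k with multiplicity.
Factoring: 69 = 3 * 23, so Omega(69) = 2.
lambda(69) = (-1)^2 = 1.

1


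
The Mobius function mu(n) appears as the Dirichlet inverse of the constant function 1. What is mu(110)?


110 = 2 * 5 * 11 (all distinct primes).
mu(110) = (-1)^3 = -1

-1


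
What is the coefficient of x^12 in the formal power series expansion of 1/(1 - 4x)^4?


The general identity 1/(1 - c x)^r = sum_{k>=0} c^k C(k + r - 1, r - 1) x^k follows by substituting y = c x into 1/(1 - y)^r = sum_{k>=0} C(k + r - 1, r - 1) y^k.
For c = 4, r = 4, k = 12:
4^12 * C(15, 3) = 16777216 * 455 = 7633633280.

7633633280


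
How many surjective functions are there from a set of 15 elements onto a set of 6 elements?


By inclusion-exclusion on which target elements are missed, the number of surjections from an n-set onto a k-set is
surj(n, k) = sum_{j=0}^{k} (-1)^j C(k, j) (k - j)^n.
Equivalently surj(n, k) = k! * S(n, k), where S(n, k) is the Stirling number of the second kind.
For n = 15, k = 6:
S(15, 6) = 420693273, so
surj = 6! * 420693273 = 720 * 420693273 = 302899156560.

302899156560


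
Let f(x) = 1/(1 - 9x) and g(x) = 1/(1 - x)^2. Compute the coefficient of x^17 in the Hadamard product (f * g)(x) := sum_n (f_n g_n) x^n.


f has coefficients f_k = 9^k. For g = 1/(1 - x)^2 the coefficient is g_k = C(k + 1, 1) = k + 1. The Hadamard coefficient is (f * g)_k = 9^k * (k + 1).
For k = 17: 9^17 * 18 = 16677181699666569 * 18 = 300189270593998242.

300189270593998242


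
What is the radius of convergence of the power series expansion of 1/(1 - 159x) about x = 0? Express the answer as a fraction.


Expanding 1/(1 - 159x) = sum_{k>=0} 159^k x^k, the series converges when |159x| < 1, i.e., |x| < 1/159.
So the radius of convergence is 1/159 = 1/159.

1/159


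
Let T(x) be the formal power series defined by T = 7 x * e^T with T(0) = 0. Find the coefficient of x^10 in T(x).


Apply the Lagrange inversion formula: if T = 7 x * phi(T) with phi(t) = e^t, then
[x^n] T = 7^n * (1/n) [t^(n-1)] phi(t)^n = 7^n * (1/n) [t^(n-1)] e^(n t) = 7^n * (1/n) * n^(n-1) / (n-1)! = 7^n * n^(n-1) / n!.
When c = 1 this is the Cayley count of rooted labeled trees on n vertices, divided by n!.
For n = 10: 7^10 * 10^9 / 10! = 282475249 * 1000000000/3628800 = 6305251093750/81.

6305251093750/81


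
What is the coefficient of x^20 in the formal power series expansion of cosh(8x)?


The Maclaurin series is cosh(t) = sum_{m>=0} t^(2m) / (2m)!, so substituting t = 8x, only even powers of x are nonzero, with coefficient of x^(2m) equal to 8^(2m) / (2m)!.
For x^20 the coefficient is 8^20/20! = 1152921504606846976/2432902008176640000 = 4398046511104/9280784638125.

4398046511104/9280784638125


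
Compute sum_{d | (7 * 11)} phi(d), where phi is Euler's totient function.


First, 7 * 11 = 77. One classical identity is sum_{d | n} phi(d) = n (each k in [1, n] has a unique gcd with n, and among the k's with gcd(k, n) = n/d there are phi(d) of them). So the sum equals 77. We also verify directly:
Divisors of 77: 1, 7, 11, 77.
phi values: 1, 6, 10, 60.
Sum = 77.

77


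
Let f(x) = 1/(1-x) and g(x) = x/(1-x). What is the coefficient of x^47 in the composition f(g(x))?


First simplify the composition: f(g(x)) = 1/(1 - x/(1-x)) = (1-x)/((1-x) - x) = (1-x)/(1-2x).
Now extract the coefficient. Write (1-x)/(1-2x) = 1/(1-2x) - x/(1-2x).
The coefficient of x^n in 1/(1-2x) is 2^n, and in x/(1-2x) is 2^(n-1) (for n >= 1).
So the coefficient of x^47 is 2^47 - 2^46 = 140737488355328 - 70368744177664 = 70368744177664.

70368744177664


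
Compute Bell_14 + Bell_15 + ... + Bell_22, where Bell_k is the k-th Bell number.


Recall Bell_k counts set partitions of a k-set (with Bell_0 = 1 by convention).
Bell_14 through Bell_22: 190899322, 1382958545, 10480142147, 82864869804, 682076806159, 5832742205057, 51724158235372, 474869816156751, 4506715738447323
Sum = 190899322 + 1382958545 + 10480142147 + 82864869804 + 682076806159 + 5832742205057 + 51724158235372 + 474869816156751 + 4506715738447323 = 5039919450720480.

5039919450720480


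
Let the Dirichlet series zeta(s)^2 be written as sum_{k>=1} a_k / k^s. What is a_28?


The Dirichlet convolution of the constant function 1 with itself gives (1 * 1)(k) = sum_{d | k} 1 = d(k), the number of positive divisors of k.
Since zeta(s) = sum_{k>=1} 1/k^s, we have zeta(s)^2 = sum_{k>=1} d(k)/k^s, so a_k = d(k).
For k = 28: the divisors are 1, 2, 4, 7, 14, 28.
Count = 6.

6


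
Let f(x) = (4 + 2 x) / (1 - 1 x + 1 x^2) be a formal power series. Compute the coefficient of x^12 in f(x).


Write f(x) = sum_{k>=0} a_k x^k. Multiplying both sides by 1 - 1 x + 1 x^2 gives
(1 - 1 x + 1 x^2) sum_{k>=0} a_k x^k = 4 + 2 x.
Matching coefficients:
 x^0: a_0 = 4
 x^1: a_1 - 1 a_0 = 2  =>  a_1 = 1*4 + 2 = 6
 x^k (k >= 2): a_k = 1 a_{k-1} - 1 a_{k-2}.
Iterating: a_2 = 2, a_3 = -4, a_4 = -6, a_5 = -2, a_6 = 4, a_7 = 6, a_8 = 2, a_9 = -4, a_10 = -6, a_11 = -2, a_12 = 4.
So the coefficient of x^12 is 4.

4


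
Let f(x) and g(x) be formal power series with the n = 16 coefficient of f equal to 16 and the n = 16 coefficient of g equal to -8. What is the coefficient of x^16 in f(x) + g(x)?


Addition of formal power series is termwise.
The coefficient of x^16 in f + g = 16 + -8
= 8

8


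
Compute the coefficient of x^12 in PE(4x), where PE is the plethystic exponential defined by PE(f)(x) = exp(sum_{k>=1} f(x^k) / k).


With f(x) = 4x, the exponent is sum_{k>=1} 4 x^k / k = 4 * (-ln(1 - x)). Exponentiating:
PE(4x) = exp(-4 ln(1 - x)) = 1/(1 - x)^4.
By the negative binomial expansion, [x^n] 1/(1 - x)^4 = C(n + 3, 3).
For n = 12: C(15, 3) = 455.

455


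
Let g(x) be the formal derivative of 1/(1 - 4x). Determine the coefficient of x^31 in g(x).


Differentiate termwise: d/dx sum_{k>=0} 4^k x^k = sum_{k>=1} k 4^k x^(k-1) = sum_{j>=0} (j+1) 4^(j+1) x^j.
Equivalently, d/dx [1/(1 - 4x)] = 4/(1 - 4x)^2.
For j = 31: 32 * 4^32 = 32 * 18446744073709551616 = 590295810358705651712.

590295810358705651712


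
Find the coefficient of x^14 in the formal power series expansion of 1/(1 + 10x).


Write 1/(1 + c x) = 1/(1 - (-c) x) and apply the geometric-series identity
1/(1 - y) = sum_{k>=0} y^k to get 1/(1 + c x) = sum_{k>=0} (-c)^k x^k.
So the coefficient of x^k is (-c)^k = (-1)^k * c^k.
Here c = 10 and k = 14:
(-10)^14 = 1 * 100000000000000 = 100000000000000

100000000000000


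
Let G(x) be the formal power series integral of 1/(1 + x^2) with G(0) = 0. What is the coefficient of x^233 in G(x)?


1/(1 + x^2) = sum_{j>=0} (-1)^j x^(2j). Integrating termwise with G(0) = 0:
G(x) = sum_{j>=0} (-1)^j x^(2j+1) / (2j+1) = arctan(x).
Only odd powers are nonzero. For x^233 write 233 = 2*116 + 1, giving
(-1)^116 / 233 = 1/233 = 1/233.

1/233


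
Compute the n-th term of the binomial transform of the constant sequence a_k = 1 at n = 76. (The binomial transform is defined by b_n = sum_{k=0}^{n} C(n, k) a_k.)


With a_k = 1 for all k, b_n = sum_{k=0}^{n} C(n, k) = 2^n by the binomial theorem.
For n = 76: 2^76 = 75557863725914323419136.

75557863725914323419136


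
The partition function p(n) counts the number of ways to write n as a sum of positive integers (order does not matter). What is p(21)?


Using the generating function prod_{k>=1} 1/(1-x^k), we compute p(21).
By dynamic programming over parts 1 through 21:
p(21) = 792

792


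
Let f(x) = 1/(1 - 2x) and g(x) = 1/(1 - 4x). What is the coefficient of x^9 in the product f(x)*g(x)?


The coefficient of x^n in f*g is the Cauchy product: sum_{k=0}^{n} a^k * b^(n-k).
With a=2, b=4, n=9:
sum_{k=0}^{9} 2^k * 4^(9-k)
= 523776

523776


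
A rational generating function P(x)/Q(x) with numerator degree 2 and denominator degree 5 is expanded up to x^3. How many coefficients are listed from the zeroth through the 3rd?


Expanding up to x^3 gives the coefficients for x^0, x^1, ..., x^3.
That is 3 + 1 = 4 coefficients in total.

4


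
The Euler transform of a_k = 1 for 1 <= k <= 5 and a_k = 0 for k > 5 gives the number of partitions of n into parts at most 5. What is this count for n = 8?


Partitions of 8 into parts at most 5:
Using generating function (1-x)^(-1)(1-x^2)^(-1)...(1-x^5)^(-1),
the coefficient of x^8 = 18

18


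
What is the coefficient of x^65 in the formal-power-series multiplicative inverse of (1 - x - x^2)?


Let the inverse be f(x) = sum_{k>=0} a_k x^k. From f(x) * (1 - x - x^2) = 1 and matching coefficients:
 x^0: a_0 = 1.
 x^1: a_1 - a_0 = 0, so a_1 = 1.
 x^k (k >= 2): a_k - a_{k-1} - a_{k-2} = 0, i.e. a_k = a_{k-1} + a_{k-2}.
This is the Fibonacci-type recurrence shifted so that a_0 = a_1 = 1.
Iterating: a_0=1, a_1=1, a_2=2, a_3=3, a_4=5, a_5=8, a_6=13, a_7=21, a_8=34, a_9=55, ...
a_65 = 27777890035288.

27777890035288


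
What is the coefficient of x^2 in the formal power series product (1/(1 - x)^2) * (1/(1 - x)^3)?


Combine the factors: (1/(1 - x)^2) * (1/(1 - x)^3) = 1/(1 - x)^5.
Then use 1/(1 - x)^r = sum_{k>=0} C(k + r - 1, r - 1) x^k with r = 5 and k = 2:
C(6, 4) = 15.

15


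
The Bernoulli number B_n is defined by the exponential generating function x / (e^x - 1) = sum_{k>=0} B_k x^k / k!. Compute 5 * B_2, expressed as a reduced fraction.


Bernoulli numbers can also be computed recursively via B_0 = 1 and sum_{j=0}^{m} C(m+1, j) B_j = 0 for m >= 1. Odd-index Bernoulli numbers vanish for k >= 3.
Computing B_2 = 1/6, so 5 * B_2 = 5 * 1/6 = 5/6.

5/6


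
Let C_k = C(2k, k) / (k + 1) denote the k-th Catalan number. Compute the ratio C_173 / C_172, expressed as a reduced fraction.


Using C_k = (2k)! / (k! (k+1)!), the ratio C_{k+1}/C_k simplifies to
C_{k+1}/C_k = [(2k+2)! / ((k+1)! (k+2)!)] * [k! (k+1)! / (2k)!]
 = (2k+2)(2k+1) / ((k+1)(k+2)) = 2(2k+1) / (k+2).
For k = 172: 2(2*172 + 1) / (172 + 2) = 690/174 = 115/29.

115/29


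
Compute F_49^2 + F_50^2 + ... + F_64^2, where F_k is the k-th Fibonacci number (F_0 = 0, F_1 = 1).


There is a standard identity sum_{k=0}^{N} F_k^2 = F_N * F_{N+1} (proved inductively from the telescoping relation F_k^2 = F_k F_{k+1} - F_{k-1} F_k). Then
sum_{k=49}^{64} F_k^2 = F_64 F_65 - F_48 F_49.
Computing: F_64 = 10610209857723, F_65 = 17167680177565, F_48 = 4807526976, F_49 = 7778742049.
Sum = 10610209857723 * 17167680177565 - 4807526976 * 7778742049 = 182152652057723666113570671.

182152652057723666113570671


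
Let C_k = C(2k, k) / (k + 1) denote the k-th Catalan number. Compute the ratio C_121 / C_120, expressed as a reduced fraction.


Using C_k = (2k)! / (k! (k+1)!), the ratio C_{k+1}/C_k simplifies to
C_{k+1}/C_k = [(2k+2)! / ((k+1)! (k+2)!)] * [k! (k+1)! / (2k)!]
 = (2k+2)(2k+1) / ((k+1)(k+2)) = 2(2k+1) / (k+2).
For k = 120: 2(2*120 + 1) / (120 + 2) = 482/122 = 241/61.

241/61


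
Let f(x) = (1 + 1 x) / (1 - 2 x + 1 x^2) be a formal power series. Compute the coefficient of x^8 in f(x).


Write f(x) = sum_{k>=0} a_k x^k. Multiplying both sides by 1 - 2 x + 1 x^2 gives
(1 - 2 x + 1 x^2) sum_{k>=0} a_k x^k = 1 + 1 x.
Matching coefficients:
 x^0: a_0 = 1
 x^1: a_1 - 2 a_0 = 1  =>  a_1 = 2*1 + 1 = 3
 x^k (k >= 2): a_k = 2 a_{k-1} - 1 a_{k-2}.
Iterating: a_2 = 5, a_3 = 7, a_4 = 9, a_5 = 11, a_6 = 13, a_7 = 15, a_8 = 17.
So the coefficient of x^8 is 17.

17


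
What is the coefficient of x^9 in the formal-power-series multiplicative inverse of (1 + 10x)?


The inverse is 1/(1 + 10x). Apply the geometric identity 1/(1 - y) = sum_{k>=0} y^k with y = -10x:
1/(1 + 10x) = sum_{k>=0} (-10)^k x^k.
So the coefficient of x^9 is (-10)^9 = -1000000000.

-1000000000


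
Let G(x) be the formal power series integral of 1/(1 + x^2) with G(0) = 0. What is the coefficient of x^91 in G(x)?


1/(1 + x^2) = sum_{j>=0} (-1)^j x^(2j). Integrating termwise with G(0) = 0:
G(x) = sum_{j>=0} (-1)^j x^(2j+1) / (2j+1) = arctan(x).
Only odd powers are nonzero. For x^91 write 91 = 2*45 + 1, giving
(-1)^45 / 91 = -1/91 = -1/91.

-1/91


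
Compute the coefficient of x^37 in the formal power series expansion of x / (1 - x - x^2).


Let f(x) = sum_{k>=0} a_k x^k. Multiplying f(x) * (1 - x - x^2) = x and matching coefficients gives a_0 = 0, a_1 = 1, and a_k = a_{k-1} + a_{k-2} for k >= 2. These are the Fibonacci numbers F_k.
Iterating from F_0 = 0, F_1 = 1:
F_0=0, F_1=1, F_2=1, F_3=2, F_4=3, F_5=5, F_6=8, F_7=13, F_8=21, F_9=34, ...
F_37 = 24157817.

24157817


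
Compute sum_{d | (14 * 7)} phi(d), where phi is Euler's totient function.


First, 14 * 7 = 98. One classical identity is sum_{d | n} phi(d) = n (each k in [1, n] has a unique gcd with n, and among the k's with gcd(k, n) = n/d there are phi(d) of them). So the sum equals 98. We also verify directly:
Divisors of 98: 1, 2, 7, 14, 49, 98.
phi values: 1, 1, 6, 6, 42, 42.
Sum = 98.

98


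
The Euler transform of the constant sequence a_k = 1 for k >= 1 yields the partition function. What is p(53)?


The Euler transform converts the sequence a_k = 1 into the number of integer partitions.
Using the recurrence or dynamic programming:
p(53) = 329931

329931


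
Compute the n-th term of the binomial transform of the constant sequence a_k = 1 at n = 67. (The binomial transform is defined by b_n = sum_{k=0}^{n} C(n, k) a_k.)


With a_k = 1 for all k, b_n = sum_{k=0}^{n} C(n, k) = 2^n by the binomial theorem.
For n = 67: 2^67 = 147573952589676412928.

147573952589676412928


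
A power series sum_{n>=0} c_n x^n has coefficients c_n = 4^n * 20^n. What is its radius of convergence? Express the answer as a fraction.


By the root test (Cauchy-Hadamard), the radius is R = 1 / limsup_n |c_n|^(1/n).
Here |c_n|^(1/n) = (4^n * 20^n)^(1/n) = 4 * 20 = 80 for all n.
So R = 1/80 = 1/80.

1/80


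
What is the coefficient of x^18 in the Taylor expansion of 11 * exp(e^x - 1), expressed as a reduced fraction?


exp(e^x - 1) = sum_{k>=0} Bell_k x^k / k!, where Bell_k is the k-th Bell number.
So the coefficient of x^18 is 11 * Bell_18 / 18!.
Computing: Bell_18 = 682076806159 and 18! = 6402373705728000, giving
11 * 682076806159/6402373705728000 = 97439543737/83147710464000.

97439543737/83147710464000


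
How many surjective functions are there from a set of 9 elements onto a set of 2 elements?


By inclusion-exclusion on which target elements are missed, the number of surjections from an n-set onto a k-set is
surj(n, k) = sum_{j=0}^{k} (-1)^j C(k, j) (k - j)^n.
Equivalently surj(n, k) = k! * S(n, k), where S(n, k) is the Stirling number of the second kind.
For n = 9, k = 2:
S(9, 2) = 255, so
surj = 2! * 255 = 2 * 255 = 510.

510


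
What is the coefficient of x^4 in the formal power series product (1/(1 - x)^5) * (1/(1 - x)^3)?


Combine the factors: (1/(1 - x)^5) * (1/(1 - x)^3) = 1/(1 - x)^8.
Then use 1/(1 - x)^r = sum_{k>=0} C(k + r - 1, r - 1) x^k with r = 8 and k = 4:
C(11, 7) = 330.

330


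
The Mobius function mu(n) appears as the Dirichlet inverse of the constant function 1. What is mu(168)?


168 has a squared prime factor, so mu(168) = 0.
Factorization reveals a repeated prime.

0


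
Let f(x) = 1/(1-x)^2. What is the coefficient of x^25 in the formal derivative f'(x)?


Differentiate: d/dx [ 1/(1-x)^r ] = r / (1-x)^(r+1).
Here r = 2, so f'(x) = 2 / (1-x)^3.
The expansion of 1/(1-x)^(r+1) has coefficient of x^n equal to C(n+r, r).
So the coefficient of x^25 in f'(x) is
2 * C(27, 2) = 2 * 351 = 702

702


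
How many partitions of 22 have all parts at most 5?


Using the generating function (1-x)^(-1)(1-x^2)^(-1)...(1-x^5)^(-1),
the coefficient of x^22 counts these restricted partitions.
Result = 255

255


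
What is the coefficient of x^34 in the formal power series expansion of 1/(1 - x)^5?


The negative binomial / multiset identity is
1/(1 - x)^r = sum_{k>=0} C(k + r - 1, r - 1) x^k.
Here r = 5 and k = 34, so the coefficient is
C(34 + 4, 4) = C(38, 4)
= 73815

73815


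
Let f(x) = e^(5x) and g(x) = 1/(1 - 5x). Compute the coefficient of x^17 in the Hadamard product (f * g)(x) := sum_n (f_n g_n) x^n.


Expanding: f_k = 5^k/k! (from e^(5x)) and g_k = 5^k (from 1/(1 - 5x)). So the Hadamard coefficient (f * g)_k = 5^k 5^k / k! = (25)^k / k!.
For k = 17: 25^17/17! = 582076609134674072265625/355687428096000 = 4656612873077392578125/2845499424768.

4656612873077392578125/2845499424768


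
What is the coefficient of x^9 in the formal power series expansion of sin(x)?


The Maclaurin series is sin(t) = sum_{k>=0} (-1)^k t^(2k+1) / (2k+1)!, so substituting t = x, only odd powers of x are nonzero, with coefficient of x^(2k+1) equal to (-1)^k / (2k+1)!.
Write 9 = 2*4 + 1, giving the coefficient (-1)^4 / 9! = 1/362880 = 1/362880.

1/362880


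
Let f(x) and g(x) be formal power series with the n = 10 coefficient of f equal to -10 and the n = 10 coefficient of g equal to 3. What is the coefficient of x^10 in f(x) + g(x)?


Addition of formal power series is termwise.
The coefficient of x^10 in f + g = -10 + 3
= -7

-7


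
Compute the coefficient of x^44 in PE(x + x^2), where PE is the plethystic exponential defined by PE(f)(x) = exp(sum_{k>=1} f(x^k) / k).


With f(x) = x + x^2, the exponent is sum_{k>=1} (x^k + x^(2k)) / k = -ln(1 - x) - ln(1 - x^2). Exponentiating:
PE(x + x^2) = 1 / ((1 - x)(1 - x^2)).
This is the generating function for partitions of n into parts of size 1 or 2. The number of 2's can be any j in 0..22, and the rest are 1's, so
[x^44] = floor(44/2) + 1 = 23.

23


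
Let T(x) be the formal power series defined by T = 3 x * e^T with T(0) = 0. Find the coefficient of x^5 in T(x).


Apply the Lagrange inversion formula: if T = 3 x * phi(T) with phi(t) = e^t, then
[x^n] T = 3^n * (1/n) [t^(n-1)] phi(t)^n = 3^n * (1/n) [t^(n-1)] e^(n t) = 3^n * (1/n) * n^(n-1) / (n-1)! = 3^n * n^(n-1) / n!.
When c = 1 this is the Cayley count of rooted labeled trees on n vertices, divided by n!.
For n = 5: 3^5 * 5^4 / 5! = 243 * 625/120 = 10125/8.

10125/8


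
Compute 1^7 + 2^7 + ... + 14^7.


This power sum has a closed form given by Faulhaber's formula
sum_{k=1}^{m} k^p = (1 / (p + 1)) * sum_{j=0}^{p} C(p + 1, j) B_j m^(p + 1 - j),
but for small m direct computation is fastest:
1 + 128 + 2187 + 16384 + 78125 + 279936 + 823543 + 2097152 + 4782969 + 10000000 + 19487171 + 35831808 + 62748517 + 105413504 = 241561425.

241561425


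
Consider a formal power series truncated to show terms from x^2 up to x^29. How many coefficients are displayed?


From x^2 to x^29 inclusive, the count is 29 - 2 + 1 = 28.

28


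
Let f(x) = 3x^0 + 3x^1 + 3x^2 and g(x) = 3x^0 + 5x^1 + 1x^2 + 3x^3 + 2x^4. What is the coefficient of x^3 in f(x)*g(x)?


Cauchy product at x^3:
3*3 + 3*1 + 3*5
= 27

27


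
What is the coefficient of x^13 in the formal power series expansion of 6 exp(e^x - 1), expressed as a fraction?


exp(e^x - 1) is the exponential generating function for the Bell numbers Bell_k: exp(e^x - 1) = sum_{k>=0} Bell_k x^k / k!.
So the coefficient of x^13 in 6 exp(e^x - 1) is 6 Bell_13 / 13!.
Computing: Bell_13 = 27644437 and 13! = 6227020800, giving
6 * 27644437/6227020800 = 27644437/1037836800.

27644437/1037836800


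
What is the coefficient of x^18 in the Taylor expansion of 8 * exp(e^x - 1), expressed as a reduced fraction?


exp(e^x - 1) = sum_{k>=0} Bell_k x^k / k!, where Bell_k is the k-th Bell number.
So the coefficient of x^18 is 8 * Bell_18 / 18!.
Computing: Bell_18 = 682076806159 and 18! = 6402373705728000, giving
8 * 682076806159/6402373705728000 = 97439543737/114328101888000.

97439543737/114328101888000


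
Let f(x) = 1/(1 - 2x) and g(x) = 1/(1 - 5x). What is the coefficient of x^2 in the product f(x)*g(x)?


The coefficient of x^n in f*g is the Cauchy product: sum_{k=0}^{n} a^k * b^(n-k).
With a=2, b=5, n=2:
sum_{k=0}^{2} 2^k * 5^(2-k)
= 39

39


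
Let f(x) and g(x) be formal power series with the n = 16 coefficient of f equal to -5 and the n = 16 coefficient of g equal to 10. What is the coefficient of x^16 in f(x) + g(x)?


Addition of formal power series is termwise.
The coefficient of x^16 in f + g = -5 + 10
= 5

5


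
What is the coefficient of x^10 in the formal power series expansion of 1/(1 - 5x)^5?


The general identity 1/(1 - c x)^r = sum_{k>=0} c^k C(k + r - 1, r - 1) x^k follows by substituting y = c x into 1/(1 - y)^r = sum_{k>=0} C(k + r - 1, r - 1) y^k.
For c = 5, r = 5, k = 10:
5^10 * C(14, 4) = 9765625 * 1001 = 9775390625.

9775390625


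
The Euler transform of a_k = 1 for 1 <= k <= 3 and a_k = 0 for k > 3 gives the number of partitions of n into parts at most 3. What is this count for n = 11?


Partitions of 11 into parts at most 3:
Using generating function (1-x)^(-1)(1-x^2)^(-1)(1-x^3)^(-1),
the coefficient of x^11 = 16

16


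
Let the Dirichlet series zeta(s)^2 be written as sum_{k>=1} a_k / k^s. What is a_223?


The Dirichlet convolution of the constant function 1 with itself gives (1 * 1)(k) = sum_{d | k} 1 = d(k), the number of positive divisors of k.
Since zeta(s) = sum_{k>=1} 1/k^s, we have zeta(s)^2 = sum_{k>=1} d(k)/k^s, so a_k = d(k).
For k = 223: the divisors are 1, 223.
Count = 2.

2


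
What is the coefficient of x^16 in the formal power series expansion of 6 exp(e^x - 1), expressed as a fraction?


exp(e^x - 1) is the exponential generating function for the Bell numbers Bell_k: exp(e^x - 1) = sum_{k>=0} Bell_k x^k / k!.
So the coefficient of x^16 in 6 exp(e^x - 1) is 6 Bell_16 / 16!.
Computing: Bell_16 = 10480142147 and 16! = 20922789888000, giving
6 * 10480142147/20922789888000 = 10480142147/3487131648000.

10480142147/3487131648000


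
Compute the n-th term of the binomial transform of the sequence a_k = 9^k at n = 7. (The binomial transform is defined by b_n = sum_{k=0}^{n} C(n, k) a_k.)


With a_k = 9^k, b_n = sum_{k=0}^{n} C(n, k) 9^k = (1 + 9)^n by the binomial theorem.
For n = 7: (1 + 9)^7 = 10^7 = 10000000.

10000000


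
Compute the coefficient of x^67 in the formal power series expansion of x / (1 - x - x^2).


Let f(x) = sum_{k>=0} a_k x^k. Multiplying f(x) * (1 - x - x^2) = x and matching coefficients gives a_0 = 0, a_1 = 1, and a_k = a_{k-1} + a_{k-2} for k >= 2. These are the Fibonacci numbers F_k.
Iterating from F_0 = 0, F_1 = 1:
F_0=0, F_1=1, F_2=1, F_3=2, F_4=3, F_5=5, F_6=8, F_7=13, F_8=21, F_9=34, ...
F_67 = 44945570212853.

44945570212853
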